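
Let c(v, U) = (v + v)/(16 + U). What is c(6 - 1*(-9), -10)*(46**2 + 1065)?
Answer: 15905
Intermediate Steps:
c(v, U) = 2*v/(16 + U) (c(v, U) = (2*v)/(16 + U) = 2*v/(16 + U))
c(6 - 1*(-9), -10)*(46**2 + 1065) = (2*(6 - 1*(-9))/(16 - 10))*(46**2 + 1065) = (2*(6 + 9)/6)*(2116 + 1065) = (2*15*(1/6))*3181 = 5*3181 = 15905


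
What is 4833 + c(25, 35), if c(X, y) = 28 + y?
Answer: 4896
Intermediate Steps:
4833 + c(25, 35) = 4833 + (28 + 35) = 4833 + 63 = 4896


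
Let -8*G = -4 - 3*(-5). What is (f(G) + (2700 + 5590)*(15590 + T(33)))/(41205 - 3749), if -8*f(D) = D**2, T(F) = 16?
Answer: 66239354759/19177472 ≈ 3454.0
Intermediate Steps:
G = -11/8 (G = -(-4 - 3*(-5))/8 = -(-4 + 15)/8 = -1/8*11 = -11/8 ≈ -1.3750)
f(D) = -D**2/8
(f(G) + (2700 + 5590)*(15590 + T(33)))/(41205 - 3749) = (-(-11/8)**2/8 + (2700 + 5590)*(15590 + 16))/(41205 - 3749) = (-1/8*121/64 + 8290*15606)/37456 = (-121/512 + 129373740)*(1/37456) = (66239354759/512)*(1/37456) = 66239354759/19177472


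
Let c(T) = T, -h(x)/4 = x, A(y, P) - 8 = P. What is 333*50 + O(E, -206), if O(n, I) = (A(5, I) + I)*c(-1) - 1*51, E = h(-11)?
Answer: 17003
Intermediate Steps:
A(y, P) = 8 + P
h(x) = -4*x
E = 44 (E = -4*(-11) = 44)
O(n, I) = -59 - 2*I (O(n, I) = ((8 + I) + I)*(-1) - 1*51 = (8 + 2*I)*(-1) - 51 = (-8 - 2*I) - 51 = -59 - 2*I)
333*50 + O(E, -206) = 333*50 + (-59 - 2*(-206)) = 16650 + (-59 + 412) = 16650 + 353 = 17003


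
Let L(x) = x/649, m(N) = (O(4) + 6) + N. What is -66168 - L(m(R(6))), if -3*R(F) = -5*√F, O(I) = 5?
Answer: -3903913/59 - 5*√6/1947 ≈ -66168.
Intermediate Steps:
R(F) = 5*√F/3 (R(F) = -(-5)*√F/3 = 5*√F/3)
m(N) = 11 + N (m(N) = (5 + 6) + N = 11 + N)
L(x) = x/649 (L(x) = x*(1/649) = x/649)
-66168 - L(m(R(6))) = -66168 - (11 + 5*√6/3)/649 = -66168 - (1/59 + 5*√6/1947) = -66168 + (-1/59 - 5*√6/1947) = -3903913/59 - 5*√6/1947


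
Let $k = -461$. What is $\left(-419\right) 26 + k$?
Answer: $-11355$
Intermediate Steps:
$\left(-419\right) 26 + k = \left(-419\right) 26 - 461 = -10894 - 461 = -11355$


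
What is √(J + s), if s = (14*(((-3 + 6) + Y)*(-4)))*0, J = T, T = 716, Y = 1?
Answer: 2*√179 ≈ 26.758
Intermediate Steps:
J = 716
s = 0 (s = (14*(((-3 + 6) + 1)*(-4)))*0 = (14*((3 + 1)*(-4)))*0 = (14*(4*(-4)))*0 = (14*(-16))*0 = -224*0 = 0)
√(J + s) = √(716 + 0) = √716 = 2*√179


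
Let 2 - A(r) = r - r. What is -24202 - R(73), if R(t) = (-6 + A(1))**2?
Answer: -24218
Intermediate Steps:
A(r) = 2 (A(r) = 2 - (r - r) = 2 - 1*0 = 2 + 0 = 2)
R(t) = 16 (R(t) = (-6 + 2)**2 = (-4)**2 = 16)
-24202 - R(73) = -24202 - 1*16 = -24202 - 16 = -24218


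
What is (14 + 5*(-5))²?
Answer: 121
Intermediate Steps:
(14 + 5*(-5))² = (14 - 25)² = (-11)² = 121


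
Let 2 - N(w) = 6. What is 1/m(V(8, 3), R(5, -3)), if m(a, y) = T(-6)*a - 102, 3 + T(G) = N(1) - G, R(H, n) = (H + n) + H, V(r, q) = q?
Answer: -1/105 ≈ -0.0095238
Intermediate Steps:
N(w) = -4 (N(w) = 2 - 1*6 = 2 - 6 = -4)
R(H, n) = n + 2*H
T(G) = -7 - G (T(G) = -3 + (-4 - G) = -7 - G)
m(a, y) = -102 - a (m(a, y) = (-7 - 1*(-6))*a - 102 = (-7 + 6)*a - 102 = -a - 102 = -102 - a)
1/m(V(8, 3), R(5, -3)) = 1/(-102 - 1*3) = 1/(-102 - 3) = 1/(-105) = -1/105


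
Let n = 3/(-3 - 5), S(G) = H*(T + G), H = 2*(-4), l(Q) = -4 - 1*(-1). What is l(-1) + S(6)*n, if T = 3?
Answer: 24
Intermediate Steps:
l(Q) = -3 (l(Q) = -4 + 1 = -3)
H = -8
S(G) = -24 - 8*G (S(G) = -8*(3 + G) = -24 - 8*G)
n = -3/8 (n = 3/(-8) = -1/8*3 = -3/8 ≈ -0.37500)
l(-1) + S(6)*n = -3 + (-24 - 8*6)*(-3/8) = -3 + (-24 - 48)*(-3/8) = -3 - 72*(-3/8) = -3 + 27 = 24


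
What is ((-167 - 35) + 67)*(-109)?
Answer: 14715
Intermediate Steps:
((-167 - 35) + 67)*(-109) = (-202 + 67)*(-109) = -135*(-109) = 14715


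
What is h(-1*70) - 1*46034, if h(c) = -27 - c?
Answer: -45991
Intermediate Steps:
h(-1*70) - 1*46034 = (-27 - (-1)*70) - 1*46034 = (-27 - 1*(-70)) - 46034 = (-27 + 70) - 46034 = 43 - 46034 = -45991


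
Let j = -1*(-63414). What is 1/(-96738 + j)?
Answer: -1/33324 ≈ -3.0008e-5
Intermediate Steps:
j = 63414
1/(-96738 + j) = 1/(-96738 + 63414) = 1/(-33324) = -1/33324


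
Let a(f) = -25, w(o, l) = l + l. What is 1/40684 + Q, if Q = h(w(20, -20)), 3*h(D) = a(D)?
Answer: -1017097/122052 ≈ -8.3333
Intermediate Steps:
w(o, l) = 2*l
h(D) = -25/3 (h(D) = (⅓)*(-25) = -25/3)
Q = -25/3 ≈ -8.3333
1/40684 + Q = 1/40684 - 25/3 = -1017097/122052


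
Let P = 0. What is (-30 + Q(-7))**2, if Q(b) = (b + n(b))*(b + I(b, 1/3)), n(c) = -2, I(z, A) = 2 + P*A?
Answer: 225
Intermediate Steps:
I(z, A) = 2 (I(z, A) = 2 + 0*A = 2 + 0 = 2)
Q(b) = (-2 + b)*(2 + b) (Q(b) = (b - 2)*(b + 2) = (-2 + b)*(2 + b))
(-30 + Q(-7))**2 = (-30 + (-4 + (-7)**2))**2 = (-30 + (-4 + 49))**2 = (-30 + 45)**2 = 15**2 = 225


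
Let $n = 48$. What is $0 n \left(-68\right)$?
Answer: $0$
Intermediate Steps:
$0 n \left(-68\right) = 0 \cdot 48 \left(-68\right) = 0 \left(-68\right) = 0$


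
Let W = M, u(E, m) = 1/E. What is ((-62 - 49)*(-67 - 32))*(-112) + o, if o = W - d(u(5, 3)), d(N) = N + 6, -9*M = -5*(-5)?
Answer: -55384964/45 ≈ -1.2308e+6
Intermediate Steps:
M = -25/9 (M = -(-5)*(-5)/9 = -1/9*25 = -25/9 ≈ -2.7778)
u(E, m) = 1/E
d(N) = 6 + N
W = -25/9 ≈ -2.7778
o = -404/45 (o = -25/9 - (6 + 1/5) = -25/9 - 1*31/5 = -25/9 - 31/5 = -404/45 ≈ -8.9778)
((-62 - 49)*(-67 - 32))*(-112) + o = ((-62 - 49)*(-67 - 32))*(-112) - 404/45 = -111*(-99)*(-112) - 404/45 = 10989*(-112) - 404/45 = -1230768 - 404/45 = -55384964/45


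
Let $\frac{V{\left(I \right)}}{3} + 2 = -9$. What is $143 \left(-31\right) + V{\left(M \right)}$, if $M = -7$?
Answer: $-4466$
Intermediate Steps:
$V{\left(I \right)} = -33$ ($V{\left(I \right)} = -6 + 3 \left(-9\right) = -6 - 27 = -33$)
$143 \left(-31\right) + V{\left(M \right)} = 143 \left(-31\right) - 33 = -4433 - 33 = -4466$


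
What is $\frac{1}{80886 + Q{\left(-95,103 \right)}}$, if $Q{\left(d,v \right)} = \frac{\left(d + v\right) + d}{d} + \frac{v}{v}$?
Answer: $\frac{95}{7684352} \approx 1.2363 \cdot 10^{-5}$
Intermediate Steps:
$Q{\left(d,v \right)} = 1 + \frac{v + 2 d}{d}$ ($Q{\left(d,v \right)} = \frac{v + 2 d}{d} + 1 = 1 + \frac{v + 2 d}{d}$)
$\frac{1}{80886 + Q{\left(-95,103 \right)}} = \frac{1}{80886 + \left(3 + \frac{103}{-95}\right)} = \frac{1}{80886 + \left(3 + 103 \left(- \frac{1}{95}\right)\right)} = \frac{1}{80886 + \left(3 - \frac{103}{95}\right)} = \frac{1}{80886 + \frac{182}{95}} = \frac{1}{\frac{7684352}{95}} = \frac{95}{7684352}$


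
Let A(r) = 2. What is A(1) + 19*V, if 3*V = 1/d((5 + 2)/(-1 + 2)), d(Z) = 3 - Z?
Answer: 5/12 ≈ 0.41667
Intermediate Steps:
V = -1/12 (V = 1/(3*(3 - (5 + 2)/(-1 + 2))) = 1/(3*(3 - 7/1)) = 1/(3*(3 - 7)) = (⅓)/(-4) = (⅓)*(-¼) = -1/12 ≈ -0.083333)
A(1) + 19*V = 2 + 19*(-1/12) = 2 - 19/12 = 5/12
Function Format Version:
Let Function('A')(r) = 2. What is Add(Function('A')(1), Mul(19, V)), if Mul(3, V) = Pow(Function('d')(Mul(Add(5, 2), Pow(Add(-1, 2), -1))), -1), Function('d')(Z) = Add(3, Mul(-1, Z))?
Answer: Rational(5, 12) ≈ 0.41667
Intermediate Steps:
V = Rational(-1, 12) (V = Mul(Rational(1, 3), Pow(Add(3, Mul(-1, Mul(Add(5, 2), Pow(Add(-1, 2), -1)))), -1)) = Mul(Rational(1, 3), Pow(Add(3, Mul(-1, Mul(7, Pow(1, -1)))), -1)) = Mul(Rational(1, 3), Pow(Add(3, Mul(-1, Mul(7, 1))), -1)) = Mul(Rational(1, 3), Pow(Add(3, Mul(-1, 7)), -1)) = Mul(Rational(1, 3), Pow(Add(3, -7), -1)) = Mul(Rational(1, 3), Pow(-4, -1)) = Mul(Rational(1, 3), Rational(-1, 4)) = Rational(-1, 12) ≈ -0.083333)
Add(Function('A')(1), Mul(19, V)) = Add(2, Mul(19, Rational(-1, 12))) = Add(2, Rational(-19, 12)) = Rational(5, 12)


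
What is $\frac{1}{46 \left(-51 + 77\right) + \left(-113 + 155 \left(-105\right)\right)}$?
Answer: $- \frac{1}{15192} \approx -6.5824 \cdot 10^{-5}$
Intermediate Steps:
$\frac{1}{46 \left(-51 + 77\right) + \left(-113 + 155 \left(-105\right)\right)} = \frac{1}{46 \cdot 26 - 16388} = \frac{1}{1196 - 16388} = \frac{1}{-15192} = - \frac{1}{15192}$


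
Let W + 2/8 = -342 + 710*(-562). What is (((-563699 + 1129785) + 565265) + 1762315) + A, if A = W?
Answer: 9977215/4 ≈ 2.4943e+6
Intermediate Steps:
W = -1597449/4 (W = -1/4 + (-342 + 710*(-562)) = -1/4 + (-342 - 399020) = -1/4 - 399362 = -1597449/4 ≈ -3.9936e+5)
A = -1597449/4 ≈ -3.9936e+5
(((-563699 + 1129785) + 565265) + 1762315) + A = (((-563699 + 1129785) + 565265) + 1762315) - 1597449/4 = ((566086 + 565265) + 1762315) - 1597449/4 = (1131351 + 1762315) - 1597449/4 = 2893666 - 1597449/4 = 9977215/4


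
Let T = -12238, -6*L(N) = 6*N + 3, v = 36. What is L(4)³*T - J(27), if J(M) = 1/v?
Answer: 20073379/18 ≈ 1.1152e+6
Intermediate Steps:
L(N) = -½ - N (L(N) = -(6*N + 3)/6 = -(3 + 6*N)/6 = -½ - N)
J(M) = 1/36
L(4)³*T - J(27) = (-½ - 1*4)³*(-12238) - 1*1/36 = (-½ - 4)³*(-12238) - 1/36 = (-9/2)³*(-12238) - 1/36 = -729/8*(-12238) - 1/36 = 4460751/4 - 1/36 = 20073379/18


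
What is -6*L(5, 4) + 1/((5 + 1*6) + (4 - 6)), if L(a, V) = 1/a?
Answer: -49/45 ≈ -1.0889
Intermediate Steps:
-6*L(5, 4) + 1/((5 + 1*6) + (4 - 6)) = -6/5 + 1/((5 + 1*6) + (4 - 6)) = -6*⅕ + 1/((5 + 6) - 2) = -6/5 + 1/(11 - 2) = -6/5 + 1/9 = -6/5 + ⅑ = -49/45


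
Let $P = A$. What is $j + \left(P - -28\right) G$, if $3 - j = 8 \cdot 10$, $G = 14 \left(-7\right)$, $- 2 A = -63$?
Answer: $-5908$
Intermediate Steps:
$A = \frac{63}{2}$ ($A = \left(- \frac{1}{2}\right) \left(-63\right) = \frac{63}{2} \approx 31.5$)
$P = \frac{63}{2} \approx 31.5$
$G = -98$
$j = -77$ ($j = 3 - 8 \cdot 10 = 3 - 80 = -77$)
$j + \left(P - -28\right) G = -77 + \left(\frac{63}{2} - -28\right) \left(-98\right) = -77 + \left(\frac{63}{2} + 28\right) \left(-98\right) = -77 + \frac{119}{2} \left(-98\right) = -77 - 5831 = -5908$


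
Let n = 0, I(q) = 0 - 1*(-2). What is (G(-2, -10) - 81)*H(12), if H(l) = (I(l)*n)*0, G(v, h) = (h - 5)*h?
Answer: 0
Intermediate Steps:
I(q) = 2 (I(q) = 0 + 2 = 2)
G(v, h) = h*(-5 + h) (G(v, h) = (-5 + h)*h = h*(-5 + h))
H(l) = 0 (H(l) = (2*0)*0 = 0*0 = 0)
(G(-2, -10) - 81)*H(12) = (-10*(-5 - 10) - 81)*0 = (-10*(-15) - 81)*0 = (150 - 81)*0 = 69*0 = 0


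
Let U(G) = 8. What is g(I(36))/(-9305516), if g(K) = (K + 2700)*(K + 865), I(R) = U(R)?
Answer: -591021/2326379 ≈ -0.25405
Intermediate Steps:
I(R) = 8
g(K) = (865 + K)*(2700 + K) (g(K) = (2700 + K)*(865 + K) = (865 + K)*(2700 + K))
g(I(36))/(-9305516) = (2335500 + 8**2 + 3565*8)/(-9305516) = (2335500 + 64 + 28520)*(-1/9305516) = 2364084*(-1/9305516) = -591021/2326379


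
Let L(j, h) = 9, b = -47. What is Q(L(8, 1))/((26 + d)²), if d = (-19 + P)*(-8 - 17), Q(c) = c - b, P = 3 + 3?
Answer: 56/123201 ≈ 0.00045454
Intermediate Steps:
P = 6
Q(c) = 47 + c (Q(c) = c - 1*(-47) = c + 47 = 47 + c)
d = 325 (d = (-19 + 6)*(-8 - 17) = -13*(-25) = 325)
Q(L(8, 1))/((26 + d)²) = (47 + 9)/((26 + 325)²) = 56/(351²) = 56/123201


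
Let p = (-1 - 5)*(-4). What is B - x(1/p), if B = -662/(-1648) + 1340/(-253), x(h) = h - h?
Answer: -1020417/208472 ≈ -4.8947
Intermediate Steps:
p = 24 (p = -6*(-4) = 24)
x(h) = 0
B = -1020417/208472 (B = -662*(-1/1648) + 1340*(-1/253) = 331/824 - 1340/253 = -1020417/208472 ≈ -4.8947)
B - x(1/p) = -1020417/208472 - 1*0 = -1020417/208472 + 0 = -1020417/208472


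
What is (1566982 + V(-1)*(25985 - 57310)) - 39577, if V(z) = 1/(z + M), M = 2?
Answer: 1496080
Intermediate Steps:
V(z) = 1/(2 + z) (V(z) = 1/(z + 2) = 1/(2 + z))
(1566982 + V(-1)*(25985 - 57310)) - 39577 = (1566982 + (25985 - 57310)/(2 - 1)) - 39577 = (1566982 - 31325/1) - 39577 = (1566982 + 1*(-31325)) - 39577 = (1566982 - 31325) - 39577 = 1535657 - 39577 = 1496080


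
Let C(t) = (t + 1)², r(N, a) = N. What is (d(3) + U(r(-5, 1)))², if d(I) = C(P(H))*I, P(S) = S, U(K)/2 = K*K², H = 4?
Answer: 30625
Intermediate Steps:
U(K) = 2*K³ (U(K) = 2*(K*K²) = 2*K³)
C(t) = (1 + t)²
d(I) = 25*I (d(I) = (1 + 4)²*I = 5²*I = 25*I)
(d(3) + U(r(-5, 1)))² = (25*3 + 2*(-5)³)² = (75 + 2*(-125))² = (75 - 250)² = (-175)² = 30625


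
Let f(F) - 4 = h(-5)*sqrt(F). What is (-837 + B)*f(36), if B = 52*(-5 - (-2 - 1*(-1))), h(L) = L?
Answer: 27170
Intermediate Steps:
B = -208 (B = 52*(-5 - (-2 + 1)) = 52*(-5 - 1*(-1)) = 52*(-5 + 1) = 52*(-4) = -208)
f(F) = 4 - 5*sqrt(F)
(-837 + B)*f(36) = (-837 - 208)*(4 - 5*sqrt(36)) = -1045*(4 - 5*6) = -1045*(4 - 30) = -1045*(-26) = 27170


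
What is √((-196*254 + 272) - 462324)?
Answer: 2*I*√127959 ≈ 715.43*I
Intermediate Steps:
√((-196*254 + 272) - 462324) = √((-49784 + 272) - 462324) = √(-49512 - 462324) = √(-511836) = 2*I*√127959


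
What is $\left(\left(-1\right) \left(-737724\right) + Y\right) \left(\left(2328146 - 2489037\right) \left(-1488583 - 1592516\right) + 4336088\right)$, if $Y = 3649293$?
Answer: $2174755911980339049$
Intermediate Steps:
$\left(\left(-1\right) \left(-737724\right) + Y\right) \left(\left(2328146 - 2489037\right) \left(-1488583 - 1592516\right) + 4336088\right) = \left(\left(-1\right) \left(-737724\right) + 3649293\right) \left(\left(2328146 - 2489037\right) \left(-1488583 - 1592516\right) + 4336088\right) = \left(737724 + 3649293\right) \left(\left(-160891\right) \left(-3081099\right) + 4336088\right) = 4387017 \left(495721099209 + 4336088\right) = 4387017 \cdot 495725435297 = 2174755911980339049$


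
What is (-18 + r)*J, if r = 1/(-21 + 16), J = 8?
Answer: -728/5 ≈ -145.60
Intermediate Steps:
r = -1/5 (r = 1/(-5) = -1/5 ≈ -0.20000)
(-18 + r)*J = (-18 - 1/5)*8 = -91/5*8 = -728/5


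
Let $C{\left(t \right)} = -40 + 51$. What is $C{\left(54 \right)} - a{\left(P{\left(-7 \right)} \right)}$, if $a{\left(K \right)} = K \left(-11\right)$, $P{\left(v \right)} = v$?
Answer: $-66$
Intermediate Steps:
$C{\left(t \right)} = 11$
$a{\left(K \right)} = - 11 K$
$C{\left(54 \right)} - a{\left(P{\left(-7 \right)} \right)} = 11 - \left(-11\right) \left(-7\right) = 11 - 77 = -66$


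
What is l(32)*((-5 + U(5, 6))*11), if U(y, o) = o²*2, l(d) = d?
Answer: 23584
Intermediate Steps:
U(y, o) = 2*o²
l(32)*((-5 + U(5, 6))*11) = 32*((-5 + 2*6²)*11) = 32*((-5 + 2*36)*11) = 32*((-5 + 72)*11) = 32*(67*11) = 32*737 = 23584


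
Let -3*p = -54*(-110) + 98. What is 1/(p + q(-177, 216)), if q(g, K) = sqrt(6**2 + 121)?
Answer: -18114/36456031 - 9*sqrt(157)/36456031 ≈ -0.00049997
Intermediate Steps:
q(g, K) = sqrt(157) (q(g, K) = sqrt(36 + 121) = sqrt(157))
p = -6038/3 (p = -(-54*(-110) + 98)/3 = -(5940 + 98)/3 = -1/3*6038 = -6038/3 ≈ -2012.7)
1/(p + q(-177, 216)) = 1/(-6038/3 + sqrt(157))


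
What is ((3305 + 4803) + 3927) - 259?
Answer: 11776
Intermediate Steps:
((3305 + 4803) + 3927) - 259 = (8108 + 3927) - 259 = 12035 - 259 = 11776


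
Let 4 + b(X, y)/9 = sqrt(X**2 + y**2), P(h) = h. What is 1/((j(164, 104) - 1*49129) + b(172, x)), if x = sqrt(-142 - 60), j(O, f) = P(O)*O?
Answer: -7423/164509473 - sqrt(29382)/54836491 ≈ -4.8248e-5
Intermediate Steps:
j(O, f) = O**2 (j(O, f) = O*O = O**2)
x = I*sqrt(202) (x = sqrt(-202) = I*sqrt(202) ≈ 14.213*I)
b(X, y) = -36 + 9*sqrt(X**2 + y**2)
1/((j(164, 104) - 1*49129) + b(172, x)) = 1/((164**2 - 1*49129) + (-36 + 9*sqrt(172**2 + (I*sqrt(202))**2))) = 1/((26896 - 49129) + (-36 + 9*sqrt(29584 - 202))) = 1/(-22233 + (-36 + 9*sqrt(29382))) = 1/(-22269 + 9*sqrt(29382))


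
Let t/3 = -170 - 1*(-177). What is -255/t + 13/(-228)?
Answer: -19471/1596 ≈ -12.200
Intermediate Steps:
t = 21 (t = 3*(-170 - 1*(-177)) = 3*(-170 + 177) = 3*7 = 21)
-255/t + 13/(-228) = -255/21 + 13/(-228) = -255*1/21 + 13*(-1/228) = -85/7 - 13/228 = -19471/1596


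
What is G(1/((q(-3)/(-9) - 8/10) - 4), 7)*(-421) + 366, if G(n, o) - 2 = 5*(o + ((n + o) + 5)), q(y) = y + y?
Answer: -2477627/62 ≈ -39962.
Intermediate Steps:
q(y) = 2*y
G(n, o) = 27 + 5*n + 10*o (G(n, o) = 2 + 5*(o + ((n + o) + 5)) = 2 + 5*(o + (5 + n + o)) = 2 + 5*(5 + n + 2*o) = 2 + (25 + 5*n + 10*o) = 27 + 5*n + 10*o)
G(1/((q(-3)/(-9) - 8/10) - 4), 7)*(-421) + 366 = (27 + 5/(((2*(-3))/(-9) - 8/10) - 4) + 10*7)*(-421) + 366 = (27 + 5/((-6*(-⅑) - 8*⅒) - 4) + 70)*(-421) + 366 = (27 + 5/((⅔ - ⅘) - 4) + 70)*(-421) + 366 = (27 + 5/(-2/15 - 4) + 70)*(-421) + 366 = (27 + 5/(-62/15) + 70)*(-421) + 366 = (27 + 5*(-15/62) + 70)*(-421) + 366 = (27 - 75/62 + 70)*(-421) + 366 = (5939/62)*(-421) + 366 = -2500319/62 + 366 = -2477627/62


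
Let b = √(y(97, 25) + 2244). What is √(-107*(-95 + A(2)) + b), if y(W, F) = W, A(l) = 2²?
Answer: √(9737 + √2341) ≈ 98.921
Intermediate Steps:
A(l) = 4
b = √2341 (b = √(97 + 2244) = √2341 ≈ 48.384)
√(-107*(-95 + A(2)) + b) = √(-107*(-95 + 4) + √2341) = √(-107*(-91) + √2341) = √(9737 + √2341)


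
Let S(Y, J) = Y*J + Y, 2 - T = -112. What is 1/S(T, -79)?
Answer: -1/8892 ≈ -0.00011246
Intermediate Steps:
T = 114 (T = 2 - 1*(-112) = 2 + 112 = 114)
S(Y, J) = Y + J*Y (S(Y, J) = J*Y + Y = Y + J*Y)
1/S(T, -79) = 1/(114*(1 - 79)) = 1/(114*(-78)) = 1/(-8892) = -1/8892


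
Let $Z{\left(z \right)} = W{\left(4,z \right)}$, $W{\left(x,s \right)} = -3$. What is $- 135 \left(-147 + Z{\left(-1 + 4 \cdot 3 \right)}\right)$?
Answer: $20250$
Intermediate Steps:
$Z{\left(z \right)} = -3$
$- 135 \left(-147 + Z{\left(-1 + 4 \cdot 3 \right)}\right) = - 135 \left(-147 - 3\right) = \left(-135\right) \left(-150\right) = 20250$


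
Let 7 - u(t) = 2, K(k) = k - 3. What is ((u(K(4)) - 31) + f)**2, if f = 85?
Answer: 3481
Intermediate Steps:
K(k) = -3 + k
u(t) = 5 (u(t) = 7 - 1*2 = 7 - 2 = 5)
((u(K(4)) - 31) + f)**2 = ((5 - 31) + 85)**2 = (-26 + 85)**2 = 59**2 = 3481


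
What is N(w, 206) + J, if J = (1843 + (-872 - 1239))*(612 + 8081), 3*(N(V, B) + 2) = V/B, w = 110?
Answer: -719885279/309 ≈ -2.3297e+6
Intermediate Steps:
N(V, B) = -2 + V/(3*B) (N(V, B) = -2 + (V/B)/3 = -2 + V/(3*B))
J = -2329724 (J = (1843 - 2111)*8693 = -268*8693 = -2329724)
N(w, 206) + J = (-2 + (1/3)*110/206) - 2329724 = (-2 + (1/3)*110*(1/206)) - 2329724 = (-2 + 55/309) - 2329724 = -563/309 - 2329724 = -719885279/309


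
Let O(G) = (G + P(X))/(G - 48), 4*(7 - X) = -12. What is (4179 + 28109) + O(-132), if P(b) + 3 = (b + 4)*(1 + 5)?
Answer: 1937297/60 ≈ 32288.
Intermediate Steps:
X = 10 (X = 7 - ¼*(-12) = 7 + 3 = 10)
P(b) = 21 + 6*b (P(b) = -3 + (b + 4)*(1 + 5) = -3 + (4 + b)*6 = -3 + (24 + 6*b) = 21 + 6*b)
O(G) = (81 + G)/(-48 + G) (O(G) = (G + (21 + 6*10))/(G - 48) = (G + (21 + 60))/(-48 + G) = (G + 81)/(-48 + G) = (81 + G)/(-48 + G))
(4179 + 28109) + O(-132) = (4179 + 28109) + (81 - 132)/(-48 - 132) = 32288 - 51/(-180) = 32288 - 1/180*(-51) = 32288 + 17/60 = 1937297/60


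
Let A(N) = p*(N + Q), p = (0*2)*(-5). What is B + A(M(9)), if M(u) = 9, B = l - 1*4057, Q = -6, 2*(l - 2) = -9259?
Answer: -17369/2 ≈ -8684.5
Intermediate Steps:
l = -9255/2 (l = 2 + (1/2)*(-9259) = 2 - 9259/2 = -9255/2 ≈ -4627.5)
B = -17369/2 (B = -9255/2 - 1*4057 = -9255/2 - 4057 = -17369/2 ≈ -8684.5)
p = 0 (p = 0*(-5) = 0)
A(N) = 0 (A(N) = 0*(N - 6) = 0*(-6 + N) = 0)
B + A(M(9)) = -17369/2 + 0 = -17369/2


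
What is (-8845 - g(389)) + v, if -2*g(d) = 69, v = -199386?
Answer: -416393/2 ≈ -2.0820e+5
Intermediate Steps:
g(d) = -69/2 (g(d) = -½*69 = -69/2)
(-8845 - g(389)) + v = (-8845 - 1*(-69/2)) - 199386 = (-8845 + 69/2) - 199386 = -17621/2 - 199386 = -416393/2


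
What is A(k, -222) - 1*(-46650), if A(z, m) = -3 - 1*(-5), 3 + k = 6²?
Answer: 46652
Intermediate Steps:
k = 33 (k = -3 + 6² = -3 + 36 = 33)
A(z, m) = 2 (A(z, m) = -3 + 5 = 2)
A(k, -222) - 1*(-46650) = 2 - 1*(-46650) = 2 + 46650 = 46652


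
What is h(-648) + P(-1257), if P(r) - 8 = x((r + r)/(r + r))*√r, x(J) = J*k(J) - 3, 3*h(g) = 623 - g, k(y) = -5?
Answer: 1295/3 - 8*I*√1257 ≈ 431.67 - 283.63*I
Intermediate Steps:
h(g) = 623/3 - g/3 (h(g) = (623 - g)/3 = 623/3 - g/3)
x(J) = -3 - 5*J (x(J) = J*(-5) - 3 = -5*J - 3 = -3 - 5*J)
P(r) = 8 - 8*√r (P(r) = 8 + (-3 - 5*(r + r)/(r + r))*√r = 8 + (-3 - 5*2*r/(2*r))*√r = 8 + (-3 - 5*2*r*1/(2*r))*√r = 8 + (-3 - 5*1)*√r = 8 + (-3 - 5)*√r = 8 - 8*√r)
h(-648) + P(-1257) = (623/3 - ⅓*(-648)) + (8 - 8*I*√1257) = (623/3 + 216) + (8 - 8*I*√1257) = 1271/3 + (8 - 8*I*√1257) = 1295/3 - 8*I*√1257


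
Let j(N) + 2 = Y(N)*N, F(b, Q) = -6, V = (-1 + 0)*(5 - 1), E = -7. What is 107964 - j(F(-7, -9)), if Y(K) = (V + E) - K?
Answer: 107936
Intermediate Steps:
V = -4 (V = -1*4 = -4)
Y(K) = -11 - K (Y(K) = (-4 - 7) - K = -11 - K)
j(N) = -2 + N*(-11 - N) (j(N) = -2 + (-11 - N)*N = -2 + N*(-11 - N))
107964 - j(F(-7, -9)) = 107964 - (-2 - 1*(-6)*(11 - 6)) = 107964 - (-2 - 1*(-6)*5) = 107964 - (-2 + 30) = 107964 - 1*28 = 107964 - 28 = 107936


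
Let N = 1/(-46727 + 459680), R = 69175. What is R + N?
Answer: 28566023776/412953 ≈ 69175.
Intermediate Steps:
N = 1/412953 ≈ 2.4216e-6
R + N = 69175 + 1/412953 = 28566023776/412953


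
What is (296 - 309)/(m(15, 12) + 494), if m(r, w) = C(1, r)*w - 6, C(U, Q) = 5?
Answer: -13/548 ≈ -0.023723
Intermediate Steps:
m(r, w) = -6 + 5*w (m(r, w) = 5*w - 6 = -6 + 5*w)
(296 - 309)/(m(15, 12) + 494) = (296 - 309)/((-6 + 5*12) + 494) = -13/((-6 + 60) + 494) = -13/(54 + 494) = -13/548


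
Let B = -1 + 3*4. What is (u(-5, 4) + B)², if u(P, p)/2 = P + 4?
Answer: 81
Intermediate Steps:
u(P, p) = 8 + 2*P (u(P, p) = 2*(P + 4) = 2*(4 + P) = 8 + 2*P)
B = 11 (B = -1 + 12 = 11)
(u(-5, 4) + B)² = ((8 + 2*(-5)) + 11)² = ((8 - 10) + 11)² = (-2 + 11)² = 9² = 81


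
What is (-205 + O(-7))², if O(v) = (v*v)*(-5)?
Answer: 202500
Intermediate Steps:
O(v) = -5*v² (O(v) = v²*(-5) = -5*v²)
(-205 + O(-7))² = (-205 - 5*(-7)²)² = (-205 - 5*49)² = (-205 - 245)² = (-450)² = 202500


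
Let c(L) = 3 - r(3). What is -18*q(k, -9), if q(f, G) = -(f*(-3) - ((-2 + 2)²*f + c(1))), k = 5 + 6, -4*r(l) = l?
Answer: -1323/2 ≈ -661.50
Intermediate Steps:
r(l) = -l/4
k = 11
c(L) = 15/4 (c(L) = 3 - (-1)*3/4 = 3 - 1*(-¾) = 3 + ¾ = 15/4)
q(f, G) = 15/4 + 3*f (q(f, G) = -(f*(-3) - ((-2 + 2)²*f + 15/4)) = -(-3*f - (0²*f + 15/4)) = -(-3*f - (0*f + 15/4)) = -(-3*f - (0 + 15/4)) = -(-3*f - 1*15/4) = -(-3*f - 15/4) = -(-15/4 - 3*f) = 15/4 + 3*f)
-18*q(k, -9) = -18*(15/4 + 3*11) = -18*(15/4 + 33) = -18*147/4 = -1323/2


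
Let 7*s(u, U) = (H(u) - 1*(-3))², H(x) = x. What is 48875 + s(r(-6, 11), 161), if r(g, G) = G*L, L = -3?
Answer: 343025/7 ≈ 49004.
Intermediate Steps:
r(g, G) = -3*G (r(g, G) = G*(-3) = -3*G)
s(u, U) = (3 + u)²/7 (s(u, U) = (u - 1*(-3))²/7 = (u + 3)²/7 = (3 + u)²/7)
48875 + s(r(-6, 11), 161) = 48875 + (3 - 3*11)²/7 = 48875 + (3 - 33)²/7 = 48875 + (⅐)*(-30)² = 48875 + (⅐)*900 = 48875 + 900/7 = 343025/7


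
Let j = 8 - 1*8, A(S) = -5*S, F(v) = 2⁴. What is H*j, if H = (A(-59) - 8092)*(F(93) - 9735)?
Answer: 0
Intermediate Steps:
F(v) = 16
j = 0 (j = 8 - 8 = 0)
H = 75779043 (H = (-5*(-59) - 8092)*(16 - 9735) = (295 - 8092)*(-9719) = -7797*(-9719) = 75779043)
H*j = 75779043*0 = 0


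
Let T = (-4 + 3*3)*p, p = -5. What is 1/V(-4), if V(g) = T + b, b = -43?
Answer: -1/68 ≈ -0.014706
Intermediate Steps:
T = -25 (T = (-4 + 3*3)*(-5) = (-4 + 9)*(-5) = 5*(-5) = -25)
V(g) = -68 (V(g) = -25 - 43 = -68)
1/V(-4) = 1/(-68) = -1/68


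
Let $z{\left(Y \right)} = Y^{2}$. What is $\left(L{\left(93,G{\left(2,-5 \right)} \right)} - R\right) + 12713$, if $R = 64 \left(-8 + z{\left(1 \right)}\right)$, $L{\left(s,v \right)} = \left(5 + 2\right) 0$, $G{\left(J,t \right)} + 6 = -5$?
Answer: $13161$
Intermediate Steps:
$G{\left(J,t \right)} = -11$ ($G{\left(J,t \right)} = -6 - 5 = -11$)
$L{\left(s,v \right)} = 0$ ($L{\left(s,v \right)} = 7 \cdot 0 = 0$)
$R = -448$ ($R = 64 \left(-8 + 1^{2}\right) = 64 \left(-8 + 1\right) = 64 \left(-7\right) = -448$)
$\left(L{\left(93,G{\left(2,-5 \right)} \right)} - R\right) + 12713 = \left(0 - -448\right) + 12713 = \left(0 + 448\right) + 12713 = 448 + 12713 = 13161$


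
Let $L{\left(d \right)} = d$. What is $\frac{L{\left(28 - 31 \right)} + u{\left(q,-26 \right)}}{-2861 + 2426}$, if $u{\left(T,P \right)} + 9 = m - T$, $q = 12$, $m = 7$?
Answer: $\frac{17}{435} \approx 0.03908$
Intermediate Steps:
$u{\left(T,P \right)} = -2 - T$ ($u{\left(T,P \right)} = -9 - \left(-7 + T\right) = -2 - T$)
$\frac{L{\left(28 - 31 \right)} + u{\left(q,-26 \right)}}{-2861 + 2426} = \frac{\left(28 - 31\right) - 14}{-2861 + 2426} = \frac{-3 - 14}{-435} = \left(-3 - 14\right) \left(- \frac{1}{435}\right) = \left(-17\right) \left(- \frac{1}{435}\right) = \frac{17}{435}$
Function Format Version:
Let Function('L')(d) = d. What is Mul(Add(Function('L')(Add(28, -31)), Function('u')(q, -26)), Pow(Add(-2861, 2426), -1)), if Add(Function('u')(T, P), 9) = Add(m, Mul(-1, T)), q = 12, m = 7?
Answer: Rational(17, 435) ≈ 0.039080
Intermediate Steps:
Function('u')(T, P) = Add(-2, Mul(-1, T)) (Function('u')(T, P) = Add(-9, Add(7, Mul(-1, T))) = Add(-2, Mul(-1, T)))
Mul(Add(Function('L')(Add(28, -31)), Function('u')(q, -26)), Pow(Add(-2861, 2426), -1)) = Mul(Add(Add(28, -31), Add(-2, Mul(-1, 12))), Pow(Add(-2861, 2426), -1)) = Mul(Add(-3, Add(-2, -12)), Pow(-435, -1)) = Mul(Add(-3, -14), Rational(-1, 435)) = Mul(-17, Rational(-1, 435)) = Rational(17, 435)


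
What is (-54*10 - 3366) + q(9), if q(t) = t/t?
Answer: -3905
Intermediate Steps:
q(t) = 1
(-54*10 - 3366) + q(9) = (-54*10 - 3366) + 1 = (-540 - 3366) + 1 = -3906 + 1 = -3905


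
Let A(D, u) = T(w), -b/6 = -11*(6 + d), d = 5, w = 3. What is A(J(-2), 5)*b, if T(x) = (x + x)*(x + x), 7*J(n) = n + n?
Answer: 26136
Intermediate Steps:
J(n) = 2*n/7 (J(n) = (n + n)/7 = (2*n)/7 = 2*n/7)
b = 726 (b = -(-66)*(6 + 5) = -(-66)*11 = -6*(-121) = 726)
T(x) = 4*x² (T(x) = (2*x)*(2*x) = 4*x²)
A(D, u) = 36 (A(D, u) = 4*3² = 4*9 = 36)
A(J(-2), 5)*b = 36*726 = 26136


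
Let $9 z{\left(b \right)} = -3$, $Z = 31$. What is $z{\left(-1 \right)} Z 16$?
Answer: $- \frac{496}{3} \approx -165.33$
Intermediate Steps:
$z{\left(b \right)} = - \frac{1}{3}$ ($z{\left(b \right)} = \frac{1}{9} \left(-3\right) = - \frac{1}{3}$)
$z{\left(-1 \right)} Z 16 = \left(- \frac{1}{3}\right) 31 \cdot 16 = \left(- \frac{31}{3}\right) 16 = - \frac{496}{3}$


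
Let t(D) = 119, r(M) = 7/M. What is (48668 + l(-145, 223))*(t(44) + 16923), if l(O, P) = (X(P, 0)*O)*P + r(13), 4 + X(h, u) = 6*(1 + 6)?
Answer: -261437896558/13 ≈ -2.0111e+10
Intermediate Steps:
X(h, u) = 38 (X(h, u) = -4 + 6*(1 + 6) = -4 + 6*7 = -4 + 42 = 38)
l(O, P) = 7/13 + 38*O*P (l(O, P) = (38*O)*P + 7/13 = 38*O*P + 7*(1/13) = 38*O*P + 7/13 = 7/13 + 38*O*P)
(48668 + l(-145, 223))*(t(44) + 16923) = (48668 + (7/13 + 38*(-145)*223))*(119 + 16923) = (48668 + (7/13 - 1228730))*17042 = (48668 - 15973483/13)*17042 = -15340799/13*17042 = -261437896558/13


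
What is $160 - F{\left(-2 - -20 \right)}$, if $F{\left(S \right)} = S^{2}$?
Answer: $-164$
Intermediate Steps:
$160 - F{\left(-2 - -20 \right)} = 160 - \left(-2 - -20\right)^{2} = 160 - \left(-2 + 20\right)^{2} = 160 - 18^{2} = 160 - 324 = -164$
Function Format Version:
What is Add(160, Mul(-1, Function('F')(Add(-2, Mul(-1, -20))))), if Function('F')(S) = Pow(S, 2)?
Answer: -164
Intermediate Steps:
Add(160, Mul(-1, Function('F')(Add(-2, Mul(-1, -20))))) = Add(160, Mul(-1, Pow(Add(-2, Mul(-1, -20)), 2))) = Add(160, Mul(-1, Pow(Add(-2, 20), 2))) = Add(160, Mul(-1, Pow(18, 2))) = Add(160, Mul(-1, 324)) = Add(160, -324) = -164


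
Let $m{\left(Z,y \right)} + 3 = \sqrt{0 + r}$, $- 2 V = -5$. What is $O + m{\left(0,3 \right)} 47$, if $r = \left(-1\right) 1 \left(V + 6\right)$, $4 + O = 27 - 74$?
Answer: $-192 + \frac{47 i \sqrt{34}}{2} \approx -192.0 + 137.03 i$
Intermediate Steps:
$V = \frac{5}{2}$ ($V = \left(- \frac{1}{2}\right) \left(-5\right) = \frac{5}{2} \approx 2.5$)
$O = -51$ ($O = -4 + \left(27 - 74\right) = -4 - 47 = -51$)
$r = - \frac{17}{2}$ ($r = \left(-1\right) 1 \left(\frac{5}{2} + 6\right) = \left(-1\right) \frac{17}{2} = - \frac{17}{2} \approx -8.5$)
$m{\left(Z,y \right)} = -3 + \frac{i \sqrt{34}}{2}$ ($m{\left(Z,y \right)} = -3 + \sqrt{0 - \frac{17}{2}} = -3 + \sqrt{- \frac{17}{2}} = -3 + \frac{i \sqrt{34}}{2}$)
$O + m{\left(0,3 \right)} 47 = -51 + \left(-3 + \frac{i \sqrt{34}}{2}\right) 47 = -51 - \left(141 - \frac{47 i \sqrt{34}}{2}\right) = -192 + \frac{47 i \sqrt{34}}{2}$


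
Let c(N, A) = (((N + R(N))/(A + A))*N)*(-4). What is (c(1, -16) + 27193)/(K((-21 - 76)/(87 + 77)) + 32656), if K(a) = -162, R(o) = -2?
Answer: 217543/259952 ≈ 0.83686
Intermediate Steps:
c(N, A) = -2*N*(-2 + N)/A (c(N, A) = (((N - 2)/(A + A))*N)*(-4) = (((-2 + N)/((2*A)))*N)*(-4) = (((-2 + N)*(1/(2*A)))*N)*(-4) = (((-2 + N)/(2*A))*N)*(-4) = (N*(-2 + N)/(2*A))*(-4) = -2*N*(-2 + N)/A)
(c(1, -16) + 27193)/(K((-21 - 76)/(87 + 77)) + 32656) = (2*1*(2 - 1*1)/(-16) + 27193)/(-162 + 32656) = (2*1*(-1/16)*(2 - 1) + 27193)/32494 = (2*1*(-1/16)*1 + 27193)*(1/32494) = (-⅛ + 27193)*(1/32494) = (217543/8)*(1/32494) = 217543/259952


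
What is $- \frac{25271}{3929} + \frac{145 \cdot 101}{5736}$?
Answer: $- \frac{87414251}{22536744} \approx -3.8787$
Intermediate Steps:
$- \frac{25271}{3929} + \frac{145 \cdot 101}{5736} = \left(-25271\right) \frac{1}{3929} + 14645 \cdot \frac{1}{5736} = - \frac{25271}{3929} + \frac{14645}{5736} = - \frac{87414251}{22536744}$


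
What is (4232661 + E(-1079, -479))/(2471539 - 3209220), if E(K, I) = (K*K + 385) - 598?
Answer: -5396689/737681 ≈ -7.3158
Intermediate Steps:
E(K, I) = -213 + K² (E(K, I) = (K² + 385) - 598 = (385 + K²) - 598 = -213 + K²)
(4232661 + E(-1079, -479))/(2471539 - 3209220) = (4232661 + (-213 + (-1079)²))/(2471539 - 3209220) = (4232661 + (-213 + 1164241))/(-737681) = (4232661 + 1164028)*(-1/737681) = 5396689*(-1/737681) = -5396689/737681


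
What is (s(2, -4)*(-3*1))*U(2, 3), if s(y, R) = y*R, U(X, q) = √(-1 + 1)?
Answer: 0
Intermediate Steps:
U(X, q) = 0 (U(X, q) = √0 = 0)
s(y, R) = R*y
(s(2, -4)*(-3*1))*U(2, 3) = ((-4*2)*(-3*1))*0 = -8*(-3)*0 = 24*0 = 0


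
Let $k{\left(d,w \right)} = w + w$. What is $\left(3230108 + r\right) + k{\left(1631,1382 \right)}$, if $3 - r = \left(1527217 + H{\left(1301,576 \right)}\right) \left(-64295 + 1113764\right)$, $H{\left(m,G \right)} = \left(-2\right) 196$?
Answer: $-1602352273050$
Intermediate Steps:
$H{\left(m,G \right)} = -392$
$k{\left(d,w \right)} = 2 w$
$r = -1602355505922$ ($r = 3 - \left(1527217 - 392\right) \left(-64295 + 1113764\right) = 3 - 1526825 \cdot 1049469 = 3 - 1602355505925 = -1602355505922$)
$\left(3230108 + r\right) + k{\left(1631,1382 \right)} = \left(3230108 - 1602355505922\right) + 2 \cdot 1382 = -1602352275814 + 2764 = -1602352273050$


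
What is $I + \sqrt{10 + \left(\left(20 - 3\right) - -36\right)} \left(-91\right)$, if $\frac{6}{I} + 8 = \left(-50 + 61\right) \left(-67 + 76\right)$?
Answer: $\frac{6}{91} - 273 \sqrt{7} \approx -722.22$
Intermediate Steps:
$I = \frac{6}{91}$ ($I = \frac{6}{-8 + \left(-50 + 61\right) \left(-67 + 76\right)} = \frac{6}{-8 + 11 \cdot 9} = \frac{6}{-8 + 99} = \frac{6}{91} \approx 0.065934$)
$I + \sqrt{10 + \left(\left(20 - 3\right) - -36\right)} \left(-91\right) = \frac{6}{91} + \sqrt{10 + \left(\left(20 - 3\right) - -36\right)} \left(-91\right) = \frac{6}{91} + \sqrt{10 + \left(\left(20 - 3\right) + 36\right)} \left(-91\right) = \frac{6}{91} + \sqrt{10 + \left(17 + 36\right)} \left(-91\right) = \frac{6}{91} + \sqrt{10 + 53} \left(-91\right) = \frac{6}{91} + \sqrt{63} \left(-91\right) = \frac{6}{91} + 3 \sqrt{7} \left(-91\right) = \frac{6}{91} - 273 \sqrt{7}$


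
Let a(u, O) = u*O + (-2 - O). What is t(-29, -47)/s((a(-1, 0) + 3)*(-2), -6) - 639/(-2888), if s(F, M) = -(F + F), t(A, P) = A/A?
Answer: 1361/2888 ≈ 0.47126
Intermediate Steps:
t(A, P) = 1
a(u, O) = -2 - O + O*u (a(u, O) = O*u + (-2 - O) = -2 - O + O*u)
s(F, M) = -2*F
t(-29, -47)/s((a(-1, 0) + 3)*(-2), -6) - 639/(-2888) = 1/(-2*((-2 - 1*0 + 0*(-1)) + 3)*(-2)) - 639/(-2888) = 1/(-2*((-2 + 0 + 0) + 3)*(-2)) - 639*(-1/2888) = 1/(-2*(-2 + 3)*(-2)) + 639/2888 = 1/(-2*(-2)) + 639/2888 = 1/4 + 639/2888 = 1*(¼) + 639/2888 = ¼ + 639/2888 = 1361/2888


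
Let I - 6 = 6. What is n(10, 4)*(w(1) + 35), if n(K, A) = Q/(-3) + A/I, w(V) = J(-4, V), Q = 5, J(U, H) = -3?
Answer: -128/3 ≈ -42.667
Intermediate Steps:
I = 12 (I = 6 + 6 = 12)
w(V) = -3
n(K, A) = -5/3 + A/12 (n(K, A) = 5/(-3) + A/12 = 5*(-1/3) + A*(1/12) = -5/3 + A/12)
n(10, 4)*(w(1) + 35) = (-5/3 + (1/12)*4)*(-3 + 35) = (-5/3 + 1/3)*32 = -4/3*32 = -128/3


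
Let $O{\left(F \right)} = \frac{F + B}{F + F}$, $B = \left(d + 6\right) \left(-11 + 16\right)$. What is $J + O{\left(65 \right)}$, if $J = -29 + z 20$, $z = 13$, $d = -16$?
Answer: $\frac{6009}{26} \approx 231.12$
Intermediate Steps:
$B = -50$ ($B = \left(-16 + 6\right) \left(-11 + 16\right) = \left(-10\right) 5 = -50$)
$O{\left(F \right)} = \frac{-50 + F}{2 F}$ ($O{\left(F \right)} = \frac{F - 50}{F + F} = \frac{-50 + F}{2 F}$)
$J = 231$ ($J = -29 + 13 \cdot 20 = -29 + 260 = 231$)
$J + O{\left(65 \right)} = 231 + \frac{-50 + 65}{2 \cdot 65} = 231 + \frac{1}{2} \cdot \frac{1}{65} \cdot 15 = 231 + \frac{3}{26} = \frac{6009}{26}$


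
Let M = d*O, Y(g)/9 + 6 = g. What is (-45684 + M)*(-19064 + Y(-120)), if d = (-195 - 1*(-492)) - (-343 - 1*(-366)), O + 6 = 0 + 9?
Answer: 906122676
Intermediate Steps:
Y(g) = -54 + 9*g
O = 3 (O = -6 + (0 + 9) = -6 + 9 = 3)
d = 274 (d = (-195 + 492) - (-343 + 366) = 297 - 1*23 = 297 - 23 = 274)
M = 822 (M = 274*3 = 822)
(-45684 + M)*(-19064 + Y(-120)) = (-45684 + 822)*(-19064 + (-54 + 9*(-120))) = -44862*(-19064 + (-54 - 1080)) = -44862*(-19064 - 1134) = -44862*(-20198) = 906122676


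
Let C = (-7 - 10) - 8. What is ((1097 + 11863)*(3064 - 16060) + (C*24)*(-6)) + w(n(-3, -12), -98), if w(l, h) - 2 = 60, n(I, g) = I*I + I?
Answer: -168424498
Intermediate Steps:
C = -25 (C = -17 - 8 = -25)
n(I, g) = I + I² (n(I, g) = I² + I = I + I²)
w(l, h) = 62 (w(l, h) = 2 + 60 = 62)
((1097 + 11863)*(3064 - 16060) + (C*24)*(-6)) + w(n(-3, -12), -98) = ((1097 + 11863)*(3064 - 16060) - 25*24*(-6)) + 62 = (12960*(-12996) - 600*(-6)) + 62 = (-168428160 + 3600) + 62 = -168424560 + 62 = -168424498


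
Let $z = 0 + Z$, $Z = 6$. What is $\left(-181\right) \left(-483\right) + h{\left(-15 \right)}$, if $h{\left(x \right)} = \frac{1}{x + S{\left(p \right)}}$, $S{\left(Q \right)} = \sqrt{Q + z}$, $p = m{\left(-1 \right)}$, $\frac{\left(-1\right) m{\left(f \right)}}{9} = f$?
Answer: $\frac{1223921}{14} - \frac{\sqrt{15}}{210} \approx 87423.0$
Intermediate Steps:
$m{\left(f \right)} = - 9 f$
$p = 9$ ($p = \left(-9\right) \left(-1\right) = 9$)
$z = 6$ ($z = 0 + 6 = 6$)
$S{\left(Q \right)} = \sqrt{6 + Q}$ ($S{\left(Q \right)} = \sqrt{Q + 6} = \sqrt{6 + Q}$)
$h{\left(x \right)} = \frac{1}{x + \sqrt{15}}$ ($h{\left(x \right)} = \frac{1}{x + \sqrt{6 + 9}} = \frac{1}{x + \sqrt{15}}$)
$\left(-181\right) \left(-483\right) + h{\left(-15 \right)} = \left(-181\right) \left(-483\right) + \frac{1}{-15 + \sqrt{15}} = 87423 + \frac{1}{-15 + \sqrt{15}}$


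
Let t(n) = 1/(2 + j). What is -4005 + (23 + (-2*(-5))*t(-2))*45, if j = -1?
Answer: -2520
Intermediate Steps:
t(n) = 1 (t(n) = 1/(2 - 1) = 1/1 = 1)
-4005 + (23 + (-2*(-5))*t(-2))*45 = -4005 + (23 - 2*(-5)*1)*45 = -4005 + (23 + 10*1)*45 = -4005 + (23 + 10)*45 = -4005 + 33*45 = -4005 + 1485 = -2520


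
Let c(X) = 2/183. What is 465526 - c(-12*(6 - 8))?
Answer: 85191256/183 ≈ 4.6553e+5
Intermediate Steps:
c(X) = 2/183 (c(X) = 2*(1/183) = 2/183)
465526 - c(-12*(6 - 8)) = 465526 - 1*2/183 = 465526 - 2/183 = 85191256/183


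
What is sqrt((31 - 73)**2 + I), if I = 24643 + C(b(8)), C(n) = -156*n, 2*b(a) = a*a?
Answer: sqrt(21415) ≈ 146.34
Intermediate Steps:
b(a) = a**2/2 (b(a) = (a*a)/2 = a**2/2)
I = 19651 (I = 24643 - 78*8**2 = 24643 - 78*64 = 24643 - 156*32 = 24643 - 4992 = 19651)
sqrt((31 - 73)**2 + I) = sqrt((31 - 73)**2 + 19651) = sqrt((-42)**2 + 19651) = sqrt(1764 + 19651) = sqrt(21415)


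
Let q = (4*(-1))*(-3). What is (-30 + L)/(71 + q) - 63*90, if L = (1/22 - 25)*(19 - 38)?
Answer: -10343649/1826 ≈ -5664.6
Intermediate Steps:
q = 12 (q = -4*(-3) = 12)
L = 10431/22 (L = (1/22 - 25)*(-19) = -549/22*(-19) = 10431/22 ≈ 474.14)
(-30 + L)/(71 + q) - 63*90 = (-30 + 10431/22)/(71 + 12) - 63*90 = (9771/22)/83 - 5670 = (9771/22)*(1/83) - 5670 = 9771/1826 - 5670 = -10343649/1826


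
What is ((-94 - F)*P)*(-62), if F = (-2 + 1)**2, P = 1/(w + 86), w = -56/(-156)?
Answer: 114855/1684 ≈ 68.204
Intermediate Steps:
w = 14/39 (w = -56*(-1/156) = 14/39 ≈ 0.35897)
P = 39/3368 (P = 1/(14/39 + 86) = 1/(3368/39) = 39/3368 ≈ 0.011580)
F = 1 (F = (-1)**2 = 1)
((-94 - F)*P)*(-62) = ((-94 - 1*1)*(39/3368))*(-62) = ((-94 - 1)*(39/3368))*(-62) = -95*39/3368*(-62) = -3705/3368*(-62) = 114855/1684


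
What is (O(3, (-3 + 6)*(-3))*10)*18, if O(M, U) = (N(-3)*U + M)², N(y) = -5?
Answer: 414720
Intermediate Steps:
O(M, U) = (M - 5*U)² (O(M, U) = (-5*U + M)² = (M - 5*U)²)
(O(3, (-3 + 6)*(-3))*10)*18 = ((3 - 5*(-3 + 6)*(-3))²*10)*18 = ((3 - 15*(-3))²*10)*18 = ((3 - 5*(-9))²*10)*18 = ((3 + 45)²*10)*18 = (48²*10)*18 = (2304*10)*18 = 23040*18 = 414720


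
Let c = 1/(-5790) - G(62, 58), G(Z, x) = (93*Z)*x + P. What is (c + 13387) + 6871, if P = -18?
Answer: -1818940081/5790 ≈ -3.1415e+5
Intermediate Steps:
G(Z, x) = -18 + 93*Z*x (G(Z, x) = (93*Z)*x - 18 = 93*Z*x - 18 = -18 + 93*Z*x)
c = -1936233901/5790 (c = 1/(-5790) - (-18 + 93*62*58) = -1/5790 - (-18 + 334428) = -1/5790 - 1*334410 = -1/5790 - 334410 = -1936233901/5790 ≈ -3.3441e+5)
(c + 13387) + 6871 = (-1936233901/5790 + 13387) + 6871 = -1858723171/5790 + 6871 = -1818940081/5790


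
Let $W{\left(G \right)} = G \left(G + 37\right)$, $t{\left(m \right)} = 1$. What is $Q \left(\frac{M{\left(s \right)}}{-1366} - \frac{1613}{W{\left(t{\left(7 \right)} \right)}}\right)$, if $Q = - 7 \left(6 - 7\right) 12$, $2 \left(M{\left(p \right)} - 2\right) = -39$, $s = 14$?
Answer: $- \frac{46256553}{12977} \approx -3564.5$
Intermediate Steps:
$M{\left(p \right)} = - \frac{35}{2}$ ($M{\left(p \right)} = 2 + \frac{1}{2} \left(-39\right) = 2 - \frac{39}{2} = - \frac{35}{2}$)
$W{\left(G \right)} = G \left(37 + G\right)$
$Q = 84$ ($Q = - 7 \left(6 - 7\right) 12 = \left(-7\right) \left(-1\right) 12 = 7 \cdot 12 = 84$)
$Q \left(\frac{M{\left(s \right)}}{-1366} - \frac{1613}{W{\left(t{\left(7 \right)} \right)}}\right) = 84 \left(- \frac{35}{2 \left(-1366\right)} - \frac{1613}{1 \left(37 + 1\right)}\right) = 84 \left(\left(- \frac{35}{2}\right) \left(- \frac{1}{1366}\right) - \frac{1613}{1 \cdot 38}\right) = 84 \left(\frac{35}{2732} - \frac{1613}{38}\right) = 84 \left(- \frac{2202693}{51908}\right) = - \frac{46256553}{12977}$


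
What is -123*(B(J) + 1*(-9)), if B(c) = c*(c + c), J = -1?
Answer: 861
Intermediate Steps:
B(c) = 2*c**2 (B(c) = c*(2*c) = 2*c**2)
-123*(B(J) + 1*(-9)) = -123*(2*(-1)**2 + 1*(-9)) = -123*(2*1 - 9) = -123*(2 - 9) = -123*(-7) = 861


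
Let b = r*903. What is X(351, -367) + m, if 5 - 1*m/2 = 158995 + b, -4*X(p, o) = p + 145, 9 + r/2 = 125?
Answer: -737096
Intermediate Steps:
r = 232 (r = -18 + 2*125 = -18 + 250 = 232)
b = 209496 (b = 232*903 = 209496)
X(p, o) = -145/4 - p/4 (X(p, o) = -(p + 145)/4 = -(145 + p)/4 = -145/4 - p/4)
m = -736972 (m = 10 - 2*(158995 + 209496) = 10 - 2*368491 = 10 - 736982 = -736972)
X(351, -367) + m = (-145/4 - ¼*351) - 736972 = (-145/4 - 351/4) - 736972 = -124 - 736972 = -737096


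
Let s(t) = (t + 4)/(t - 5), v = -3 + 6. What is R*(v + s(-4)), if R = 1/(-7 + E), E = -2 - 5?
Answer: -3/14 ≈ -0.21429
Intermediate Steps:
E = -7
v = 3
s(t) = (4 + t)/(-5 + t)
R = -1/14 (R = 1/(-7 - 7) = 1/(-14) = -1/14 ≈ -0.071429)
R*(v + s(-4)) = -(3 + (4 - 4)/(-5 - 4))/14 = -(3 + 0/(-9))/14 = -(3 - ⅑*0)/14 = -(3 + 0)/14 = -1/14*3 = -3/14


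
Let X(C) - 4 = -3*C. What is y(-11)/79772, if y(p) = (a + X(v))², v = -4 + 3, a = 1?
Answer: 16/19943 ≈ 0.00080229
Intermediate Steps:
v = -1
X(C) = 4 - 3*C
y(p) = 64 (y(p) = (1 + (4 - 3*(-1)))² = (1 + (4 + 3))² = (1 + 7)² = 8² = 64)
y(-11)/79772 = 64/79772 = 64*(1/79772) = 16/19943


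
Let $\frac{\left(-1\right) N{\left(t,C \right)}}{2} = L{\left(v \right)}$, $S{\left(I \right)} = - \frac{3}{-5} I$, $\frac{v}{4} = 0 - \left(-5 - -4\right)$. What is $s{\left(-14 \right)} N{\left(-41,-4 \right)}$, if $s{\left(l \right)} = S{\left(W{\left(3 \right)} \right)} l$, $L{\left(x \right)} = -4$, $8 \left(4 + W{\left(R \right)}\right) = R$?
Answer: $\frac{1218}{5} \approx 243.6$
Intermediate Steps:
$W{\left(R \right)} = -4 + \frac{R}{8}$
$v = 4$ ($v = 4 \left(0 - \left(-5 - -4\right)\right) = 4 \left(0 - \left(-5 + 4\right)\right) = 4 \left(0 - -1\right) = 4 \left(0 + 1\right) = 4 \cdot 1 = 4$)
$S{\left(I \right)} = \frac{3 I}{5}$ ($S{\left(I \right)} = \left(-3\right) \left(- \frac{1}{5}\right) I = \frac{3 I}{5}$)
$N{\left(t,C \right)} = 8$ ($N{\left(t,C \right)} = \left(-2\right) \left(-4\right) = 8$)
$s{\left(l \right)} = - \frac{87 l}{40}$ ($s{\left(l \right)} = \frac{3 \left(-4 + \frac{1}{8} \cdot 3\right)}{5} l = \frac{3 \left(-4 + \frac{3}{8}\right)}{5} l = \frac{3}{5} \left(- \frac{29}{8}\right) l = - \frac{87 l}{40}$)
$s{\left(-14 \right)} N{\left(-41,-4 \right)} = \left(- \frac{87}{40}\right) \left(-14\right) 8 = \frac{609}{20} \cdot 8 = \frac{1218}{5}$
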